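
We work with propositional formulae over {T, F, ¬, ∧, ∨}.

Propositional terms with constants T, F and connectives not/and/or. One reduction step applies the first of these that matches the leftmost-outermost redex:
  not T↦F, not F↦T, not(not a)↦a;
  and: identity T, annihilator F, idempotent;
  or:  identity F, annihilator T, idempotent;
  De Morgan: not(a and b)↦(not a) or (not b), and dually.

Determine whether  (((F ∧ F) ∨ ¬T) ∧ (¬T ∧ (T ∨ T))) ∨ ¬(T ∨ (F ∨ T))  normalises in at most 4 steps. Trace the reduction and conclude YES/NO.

Answer: NO — after 4 steps the term is F ∨ ¬(T ∨ (F ∨ T)), not yet normal

Reduction:
  start: (((F ∧ F) ∨ ¬T) ∧ (¬T ∧ (T ∨ T))) ∨ ¬(T ∨ (F ∨ T))
  [1] ((F ∨ ¬T) ∧ (¬T ∧ (T ∨ T))) ∨ ¬(T ∨ (F ∨ T))
  [2] (¬T ∧ (¬T ∧ (T ∨ T))) ∨ ¬(T ∨ (F ∨ T))
  [3] (F ∧ (¬T ∧ (T ∨ T))) ∨ ¬(T ∨ (F ∨ T))
  [4] F ∨ ¬(T ∨ (F ∨ T))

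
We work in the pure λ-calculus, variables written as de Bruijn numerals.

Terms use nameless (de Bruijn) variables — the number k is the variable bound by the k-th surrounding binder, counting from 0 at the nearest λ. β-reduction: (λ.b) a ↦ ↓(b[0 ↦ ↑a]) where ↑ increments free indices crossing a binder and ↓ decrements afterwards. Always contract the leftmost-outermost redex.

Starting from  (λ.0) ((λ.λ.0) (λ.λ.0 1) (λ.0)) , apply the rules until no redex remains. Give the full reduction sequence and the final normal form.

Answer: normal form = λ.0  (in 3 steps)

Working:
  start: (λ.0) ((λ.λ.0) (λ.λ.0 1) (λ.0))
  →1  (λ.λ.0) (λ.λ.0 1) (λ.0)
  →2  (λ.0) (λ.0)
  →3  λ.0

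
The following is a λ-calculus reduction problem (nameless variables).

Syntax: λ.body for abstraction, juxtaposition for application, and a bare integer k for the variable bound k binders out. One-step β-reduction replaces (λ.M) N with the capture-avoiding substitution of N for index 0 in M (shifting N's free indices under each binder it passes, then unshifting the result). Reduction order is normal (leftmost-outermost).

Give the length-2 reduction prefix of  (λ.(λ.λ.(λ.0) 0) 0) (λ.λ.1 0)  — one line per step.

  start: (λ.(λ.λ.(λ.0) 0) 0) (λ.λ.1 0)
  →1  (λ.λ.(λ.0) 0) (λ.λ.1 0)
  →2  λ.(λ.0) 0

Answer: after 2 steps: λ.(λ.0) 0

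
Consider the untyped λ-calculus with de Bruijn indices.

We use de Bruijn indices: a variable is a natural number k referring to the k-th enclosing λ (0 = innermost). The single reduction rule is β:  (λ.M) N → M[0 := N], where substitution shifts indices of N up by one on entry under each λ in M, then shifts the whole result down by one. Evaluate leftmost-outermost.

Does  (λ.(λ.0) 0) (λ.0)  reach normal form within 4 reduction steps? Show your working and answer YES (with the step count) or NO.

  start: (λ.(λ.0) 0) (λ.0)
  [1] (λ.0) (λ.0)
  [2] λ.0

Answer: YES — reaches normal form λ.0 in 2 ≤ 4 steps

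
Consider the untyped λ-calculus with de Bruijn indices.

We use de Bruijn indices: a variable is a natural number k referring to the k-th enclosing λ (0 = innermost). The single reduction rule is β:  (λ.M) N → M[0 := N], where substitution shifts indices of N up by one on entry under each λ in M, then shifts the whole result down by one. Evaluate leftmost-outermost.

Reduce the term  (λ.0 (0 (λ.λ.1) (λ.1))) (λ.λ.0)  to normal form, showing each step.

Answer: normal form = λ.0  (in 2 steps)

Derivation:
  start: (λ.0 (0 (λ.λ.1) (λ.1))) (λ.λ.0)
  [1] (λ.λ.0) ((λ.λ.0) (λ.λ.1) (λ.λ.λ.0))
  [2] λ.0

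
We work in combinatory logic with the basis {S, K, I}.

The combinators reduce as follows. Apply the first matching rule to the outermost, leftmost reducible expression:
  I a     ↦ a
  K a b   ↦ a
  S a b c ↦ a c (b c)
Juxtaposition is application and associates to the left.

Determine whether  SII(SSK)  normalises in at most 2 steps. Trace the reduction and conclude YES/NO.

Answer: NO — after 2 steps the term is SSK(I(SSK)), not yet normal

Working:
  start: SII(SSK)
  [1] I(SSK)(I(SSK))
  [2] SSK(I(SSK))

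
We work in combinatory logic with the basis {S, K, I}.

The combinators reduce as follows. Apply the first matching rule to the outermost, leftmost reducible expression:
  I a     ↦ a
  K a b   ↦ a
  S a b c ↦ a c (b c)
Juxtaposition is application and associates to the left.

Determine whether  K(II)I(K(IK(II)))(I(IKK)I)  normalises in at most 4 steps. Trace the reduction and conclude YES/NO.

  start: K(II)I(K(IK(II)))(I(IKK)I)
  step 1: II(K(IK(II)))(I(IKK)I)
  step 2: I(K(IK(II)))(I(IKK)I)
  step 3: K(IK(II))(I(IKK)I)
  step 4: IK(II)

Answer: NO — after 4 steps the term is IK(II), not yet normal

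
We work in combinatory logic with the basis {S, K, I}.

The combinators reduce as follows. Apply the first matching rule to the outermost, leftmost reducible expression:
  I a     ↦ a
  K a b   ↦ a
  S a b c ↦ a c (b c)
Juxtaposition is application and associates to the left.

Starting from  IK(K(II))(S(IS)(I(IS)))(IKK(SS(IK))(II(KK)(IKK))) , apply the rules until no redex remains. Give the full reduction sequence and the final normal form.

Answer: normal form = I  (in 4 steps)

Derivation:
  start: IK(K(II))(S(IS)(I(IS)))(IKK(SS(IK))(II(KK)(IKK)))
  [1] K(K(II))(S(IS)(I(IS)))(IKK(SS(IK))(II(KK)(IKK)))
  [2] K(II)(IKK(SS(IK))(II(KK)(IKK)))
  [3] II
  [4] I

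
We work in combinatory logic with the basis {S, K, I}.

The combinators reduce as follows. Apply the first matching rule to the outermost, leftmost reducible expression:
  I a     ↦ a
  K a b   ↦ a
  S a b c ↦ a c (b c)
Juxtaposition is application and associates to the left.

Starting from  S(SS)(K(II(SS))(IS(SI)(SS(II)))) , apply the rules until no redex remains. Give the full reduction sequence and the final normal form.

Answer: normal form = S(SS)(SS)  (in 3 steps)

Reduction:
  start: S(SS)(K(II(SS))(IS(SI)(SS(II))))
  →1  S(SS)(II(SS))
  →2  S(SS)(I(SS))
  →3  S(SS)(SS)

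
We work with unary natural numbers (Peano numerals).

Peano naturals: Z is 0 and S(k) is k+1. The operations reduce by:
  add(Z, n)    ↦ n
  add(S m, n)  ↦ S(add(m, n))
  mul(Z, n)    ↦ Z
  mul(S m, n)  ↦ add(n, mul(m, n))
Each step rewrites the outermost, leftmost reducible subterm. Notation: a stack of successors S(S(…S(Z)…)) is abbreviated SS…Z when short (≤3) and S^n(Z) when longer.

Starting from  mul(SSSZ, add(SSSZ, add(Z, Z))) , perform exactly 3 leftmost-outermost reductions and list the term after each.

Answer: after 3 steps: S(add(add(SSZ, add(Z, Z)), mul(SSZ, add(SSSZ, add(Z, Z)))))

Derivation:
  start: mul(SSSZ, add(SSSZ, add(Z, Z)))
  →1  add(add(SSSZ, add(Z, Z)), mul(SSZ, add(SSSZ, add(Z, Z))))
  →2  add(S(add(SSZ, add(Z, Z))), mul(SSZ, add(SSSZ, add(Z, Z))))
  →3  S(add(add(SSZ, add(Z, Z)), mul(SSZ, add(SSSZ, add(Z, Z)))))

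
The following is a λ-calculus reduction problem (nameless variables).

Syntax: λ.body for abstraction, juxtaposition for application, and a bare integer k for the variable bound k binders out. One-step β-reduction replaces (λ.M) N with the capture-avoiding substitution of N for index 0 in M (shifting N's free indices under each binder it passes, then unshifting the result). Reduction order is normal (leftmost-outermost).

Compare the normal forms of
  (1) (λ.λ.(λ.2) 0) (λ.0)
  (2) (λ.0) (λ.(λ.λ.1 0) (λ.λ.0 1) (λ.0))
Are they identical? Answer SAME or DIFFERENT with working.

Answer: DIFFERENT — A ⇓ λ.λ.0, B ⇓ λ.λ.0 (λ.0)

Derivation:
Term A:
  start: (λ.λ.(λ.2) 0) (λ.0)
  step 1: λ.(λ.λ.0) 0
  step 2: λ.λ.0

Term B:
  start: (λ.0) (λ.(λ.λ.1 0) (λ.λ.0 1) (λ.0))
  step 1: λ.(λ.λ.1 0) (λ.λ.0 1) (λ.0)
  step 2: λ.(λ.(λ.λ.0 1) 0) (λ.0)
  step 3: λ.(λ.λ.0 1) (λ.0)
  step 4: λ.λ.0 (λ.0)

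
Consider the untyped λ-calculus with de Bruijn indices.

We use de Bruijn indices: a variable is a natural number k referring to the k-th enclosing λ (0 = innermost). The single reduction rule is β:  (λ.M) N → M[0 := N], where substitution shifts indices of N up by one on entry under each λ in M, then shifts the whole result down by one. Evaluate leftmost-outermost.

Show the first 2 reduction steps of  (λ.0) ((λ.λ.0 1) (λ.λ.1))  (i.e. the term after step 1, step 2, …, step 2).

Answer: after 2 steps: λ.0 (λ.λ.1)

Working:
  start: (λ.0) ((λ.λ.0 1) (λ.λ.1))
  [1] (λ.λ.0 1) (λ.λ.1)
  [2] λ.0 (λ.λ.1)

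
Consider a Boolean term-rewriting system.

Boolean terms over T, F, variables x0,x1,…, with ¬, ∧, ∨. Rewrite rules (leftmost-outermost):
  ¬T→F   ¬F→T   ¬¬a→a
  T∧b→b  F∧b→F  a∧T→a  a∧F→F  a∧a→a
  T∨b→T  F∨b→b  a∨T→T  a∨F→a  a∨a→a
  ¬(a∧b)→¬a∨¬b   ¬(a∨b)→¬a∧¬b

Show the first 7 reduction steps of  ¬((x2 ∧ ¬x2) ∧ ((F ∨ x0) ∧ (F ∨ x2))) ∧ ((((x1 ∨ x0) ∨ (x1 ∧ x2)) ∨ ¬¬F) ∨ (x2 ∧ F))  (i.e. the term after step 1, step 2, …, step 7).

Answer: after 7 steps: ((¬x2 ∨ x2) ∨ (¬x0 ∨ ¬(F ∨ x2))) ∧ ((((x1 ∨ x0) ∨ (x1 ∧ x2)) ∨ ¬¬F) ∨ (x2 ∧ F))

Derivation:
  start: ¬((x2 ∧ ¬x2) ∧ ((F ∨ x0) ∧ (F ∨ x2))) ∧ ((((x1 ∨ x0) ∨ (x1 ∧ x2)) ∨ ¬¬F) ∨ (x2 ∧ F))
  step 1: (¬(x2 ∧ ¬x2) ∨ ¬((F ∨ x0) ∧ (F ∨ x2))) ∧ ((((x1 ∨ x0) ∨ (x1 ∧ x2)) ∨ ¬¬F) ∨ (x2 ∧ F))
  step 2: ((¬x2 ∨ ¬¬x2) ∨ ¬((F ∨ x0) ∧ (F ∨ x2))) ∧ ((((x1 ∨ x0) ∨ (x1 ∧ x2)) ∨ ¬¬F) ∨ (x2 ∧ F))
  step 3: ((¬x2 ∨ x2) ∨ ¬((F ∨ x0) ∧ (F ∨ x2))) ∧ ((((x1 ∨ x0) ∨ (x1 ∧ x2)) ∨ ¬¬F) ∨ (x2 ∧ F))
  step 4: ((¬x2 ∨ x2) ∨ (¬(F ∨ x0) ∨ ¬(F ∨ x2))) ∧ ((((x1 ∨ x0) ∨ (x1 ∧ x2)) ∨ ¬¬F) ∨ (x2 ∧ F))
  step 5: ((¬x2 ∨ x2) ∨ ((¬F ∧ ¬x0) ∨ ¬(F ∨ x2))) ∧ ((((x1 ∨ x0) ∨ (x1 ∧ x2)) ∨ ¬¬F) ∨ (x2 ∧ F))
  step 6: ((¬x2 ∨ x2) ∨ ((T ∧ ¬x0) ∨ ¬(F ∨ x2))) ∧ ((((x1 ∨ x0) ∨ (x1 ∧ x2)) ∨ ¬¬F) ∨ (x2 ∧ F))
  step 7: ((¬x2 ∨ x2) ∨ (¬x0 ∨ ¬(F ∨ x2))) ∧ ((((x1 ∨ x0) ∨ (x1 ∧ x2)) ∨ ¬¬F) ∨ (x2 ∧ F))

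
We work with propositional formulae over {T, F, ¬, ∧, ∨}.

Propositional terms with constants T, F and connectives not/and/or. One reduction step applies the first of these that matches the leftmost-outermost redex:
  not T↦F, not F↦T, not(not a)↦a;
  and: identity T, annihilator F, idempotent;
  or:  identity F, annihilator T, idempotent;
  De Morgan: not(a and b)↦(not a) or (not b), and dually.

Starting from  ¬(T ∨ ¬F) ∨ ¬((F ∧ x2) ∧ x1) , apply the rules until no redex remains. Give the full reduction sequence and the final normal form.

  start: ¬(T ∨ ¬F) ∨ ¬((F ∧ x2) ∧ x1)
  [1] (¬T ∧ ¬¬F) ∨ ¬((F ∧ x2) ∧ x1)
  [2] (F ∧ ¬¬F) ∨ ¬((F ∧ x2) ∧ x1)
  [3] F ∨ ¬((F ∧ x2) ∧ x1)
  [4] ¬((F ∧ x2) ∧ x1)
  [5] ¬(F ∧ x2) ∨ ¬x1
  [6] (¬F ∨ ¬x2) ∨ ¬x1
  [7] (T ∨ ¬x2) ∨ ¬x1
  [8] T ∨ ¬x1
  [9] T

Answer: normal form = T  (in 9 steps)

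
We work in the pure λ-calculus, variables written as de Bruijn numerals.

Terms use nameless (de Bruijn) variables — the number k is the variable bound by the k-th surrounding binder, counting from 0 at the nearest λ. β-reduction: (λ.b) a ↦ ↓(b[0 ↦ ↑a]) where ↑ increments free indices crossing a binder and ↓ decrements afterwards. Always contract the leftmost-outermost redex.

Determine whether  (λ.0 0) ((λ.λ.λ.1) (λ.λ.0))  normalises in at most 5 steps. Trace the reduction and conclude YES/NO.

  start: (λ.0 0) ((λ.λ.λ.1) (λ.λ.0))
  [1] (λ.λ.λ.1) (λ.λ.0) ((λ.λ.λ.1) (λ.λ.0))
  [2] (λ.λ.1) ((λ.λ.λ.1) (λ.λ.0))
  [3] λ.(λ.λ.λ.1) (λ.λ.0)
  [4] λ.λ.λ.1

Answer: YES — reaches normal form λ.λ.λ.1 in 4 ≤ 5 steps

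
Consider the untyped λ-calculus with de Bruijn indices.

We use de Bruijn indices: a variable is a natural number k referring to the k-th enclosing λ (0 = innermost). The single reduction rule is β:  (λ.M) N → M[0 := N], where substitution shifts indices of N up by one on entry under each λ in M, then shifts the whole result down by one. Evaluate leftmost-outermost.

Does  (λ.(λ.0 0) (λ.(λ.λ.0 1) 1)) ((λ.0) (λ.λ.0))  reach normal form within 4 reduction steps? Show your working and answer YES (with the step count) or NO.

Answer: NO — after 4 steps the term is λ.0 ((λ.0) (λ.λ.0)), not yet normal

Derivation:
  start: (λ.(λ.0 0) (λ.(λ.λ.0 1) 1)) ((λ.0) (λ.λ.0))
  [1] (λ.0 0) (λ.(λ.λ.0 1) ((λ.0) (λ.λ.0)))
  [2] (λ.(λ.λ.0 1) ((λ.0) (λ.λ.0))) (λ.(λ.λ.0 1) ((λ.0) (λ.λ.0)))
  [3] (λ.λ.0 1) ((λ.0) (λ.λ.0))
  [4] λ.0 ((λ.0) (λ.λ.0))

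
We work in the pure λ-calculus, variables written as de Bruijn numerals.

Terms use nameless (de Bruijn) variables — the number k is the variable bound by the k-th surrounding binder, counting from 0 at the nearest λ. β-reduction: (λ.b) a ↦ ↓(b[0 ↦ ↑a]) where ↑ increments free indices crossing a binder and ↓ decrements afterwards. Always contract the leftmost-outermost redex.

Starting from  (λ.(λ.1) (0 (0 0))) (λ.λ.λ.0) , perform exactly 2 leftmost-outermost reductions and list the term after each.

Answer: after 2 steps: λ.λ.λ.0

Derivation:
  start: (λ.(λ.1) (0 (0 0))) (λ.λ.λ.0)
  step 1: (λ.λ.λ.λ.0) ((λ.λ.λ.0) ((λ.λ.λ.0) (λ.λ.λ.0)))
  step 2: λ.λ.λ.0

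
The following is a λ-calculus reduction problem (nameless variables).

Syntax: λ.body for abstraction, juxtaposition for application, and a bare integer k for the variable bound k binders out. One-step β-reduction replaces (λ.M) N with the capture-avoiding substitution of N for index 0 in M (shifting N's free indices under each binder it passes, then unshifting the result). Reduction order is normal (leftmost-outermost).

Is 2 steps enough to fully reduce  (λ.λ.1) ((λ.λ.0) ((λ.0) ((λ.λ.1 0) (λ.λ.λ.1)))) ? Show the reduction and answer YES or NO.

  start: (λ.λ.1) ((λ.λ.0) ((λ.0) ((λ.λ.1 0) (λ.λ.λ.1))))
  step 1: λ.(λ.λ.0) ((λ.0) ((λ.λ.1 0) (λ.λ.λ.1)))
  step 2: λ.λ.0

Answer: YES — reaches normal form λ.λ.0 in 2 ≤ 2 steps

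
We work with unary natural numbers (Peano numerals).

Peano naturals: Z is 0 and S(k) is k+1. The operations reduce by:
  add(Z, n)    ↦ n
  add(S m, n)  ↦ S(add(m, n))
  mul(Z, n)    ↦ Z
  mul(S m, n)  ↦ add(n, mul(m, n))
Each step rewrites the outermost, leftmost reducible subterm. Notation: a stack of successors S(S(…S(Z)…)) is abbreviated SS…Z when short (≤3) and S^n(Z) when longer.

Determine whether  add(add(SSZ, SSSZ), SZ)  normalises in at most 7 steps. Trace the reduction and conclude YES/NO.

  start: add(add(SSZ, SSSZ), SZ)
  →1  add(S(add(SZ, SSSZ)), SZ)
  →2  S(add(add(SZ, SSSZ), SZ))
  →3  S(add(S(add(Z, SSSZ)), SZ))
  →4  S(S(add(add(Z, SSSZ), SZ)))
  →5  S(S(add(SSSZ, SZ)))
  →6  S(S(S(add(SSZ, SZ))))
  →7  S(S(S(S(add(SZ, SZ)))))

Answer: NO — after 7 steps the term is S(S(S(S(add(SZ, SZ))))), not yet normal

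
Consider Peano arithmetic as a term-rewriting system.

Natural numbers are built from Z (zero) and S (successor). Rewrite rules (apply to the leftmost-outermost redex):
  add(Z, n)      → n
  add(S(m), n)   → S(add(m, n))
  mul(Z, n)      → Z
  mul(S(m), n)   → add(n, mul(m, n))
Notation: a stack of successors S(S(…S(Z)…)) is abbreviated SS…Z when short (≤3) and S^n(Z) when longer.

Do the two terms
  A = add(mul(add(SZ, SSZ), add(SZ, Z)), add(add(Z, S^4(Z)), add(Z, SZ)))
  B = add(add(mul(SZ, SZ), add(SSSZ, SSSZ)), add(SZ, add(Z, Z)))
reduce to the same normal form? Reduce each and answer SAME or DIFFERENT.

Answer: SAME — A ⇓ S^8(Z), B ⇓ S^8(Z)

Derivation:
Term A:
  start: add(mul(add(SZ, SSZ), add(SZ, Z)), add(add(Z, S^4(Z)), add(Z, SZ)))
  step 1: add(mul(S(add(Z, SSZ)), add(SZ, Z)), add(add(Z, S^4(Z)), add(Z, SZ)))
  step 2: add(add(add(SZ, Z), mul(add(Z, SSZ), add(SZ, Z))), add(add(Z, S^4(Z)), add(Z, SZ)))
  step 3: add(add(S(add(Z, Z)), mul(add(Z, SSZ), add(SZ, Z))), add(add(Z, S^4(Z)), add(Z, SZ)))
  step 4: add(S(add(add(Z, Z), mul(add(Z, SSZ), add(SZ, Z)))), add(add(Z, S^4(Z)), add(Z, SZ)))
  step 5: S(add(add(add(Z, Z), mul(add(Z, SSZ), add(SZ, Z))), add(add(Z, S^4(Z)), add(Z, SZ))))
  step 6: S(add(add(Z, mul(add(Z, SSZ), add(SZ, Z))), add(add(Z, S^4(Z)), add(Z, SZ))))
  step 7: S(add(mul(add(Z, SSZ), add(SZ, Z)), add(add(Z, S^4(Z)), add(Z, SZ))))
  step 8: S(add(mul(SSZ, add(SZ, Z)), add(add(Z, S^4(Z)), add(Z, SZ))))
  step 9: S(add(add(add(SZ, Z), mul(SZ, add(SZ, Z))), add(add(Z, S^4(Z)), add(Z, SZ))))
  step 10: S(add(add(S(add(Z, Z)), mul(SZ, add(SZ, Z))), add(add(Z, S^4(Z)), add(Z, SZ))))
  step 11: S(add(S(add(add(Z, Z), mul(SZ, add(SZ, Z)))), add(add(Z, S^4(Z)), add(Z, SZ))))
  step 12: S(S(add(add(add(Z, Z), mul(SZ, add(SZ, Z))), add(add(Z, S^4(Z)), add(Z, SZ)))))
  step 13: S(S(add(add(Z, mul(SZ, add(SZ, Z))), add(add(Z, S^4(Z)), add(Z, SZ)))))
  step 14: S(S(add(mul(SZ, add(SZ, Z)), add(add(Z, S^4(Z)), add(Z, SZ)))))
  step 15: S(S(add(add(add(SZ, Z), mul(Z, add(SZ, Z))), add(add(Z, S^4(Z)), add(Z, SZ)))))
  step 16: S(S(add(add(S(add(Z, Z)), mul(Z, add(SZ, Z))), add(add(Z, S^4(Z)), add(Z, SZ)))))
  step 17: S(S(add(S(add(add(Z, Z), mul(Z, add(SZ, Z)))), add(add(Z, S^4(Z)), add(Z, SZ)))))
  step 18: S(S(S(add(add(add(Z, Z), mul(Z, add(SZ, Z))), add(add(Z, S^4(Z)), add(Z, SZ))))))
  step 19: S(S(S(add(add(Z, mul(Z, add(SZ, Z))), add(add(Z, S^4(Z)), add(Z, SZ))))))
  step 20: S(S(S(add(mul(Z, add(SZ, Z)), add(add(Z, S^4(Z)), add(Z, SZ))))))
  step 21: S(S(S(add(Z, add(add(Z, S^4(Z)), add(Z, SZ))))))
  step 22: S(S(S(add(add(Z, S^4(Z)), add(Z, SZ)))))
  step 23: S(S(S(add(S^4(Z), add(Z, SZ)))))
  step 24: S(S(S(S(add(SSSZ, add(Z, SZ))))))
  step 25: S(S(S(S(S(add(SSZ, add(Z, SZ)))))))
  step 26: S(S(S(S(S(S(add(SZ, add(Z, SZ))))))))
  step 27: S(S(S(S(S(S(S(add(Z, add(Z, SZ)))))))))
  step 28: S(S(S(S(S(S(S(add(Z, SZ))))))))
  step 29: S^8(Z)

Term B:
  start: add(add(mul(SZ, SZ), add(SSSZ, SSSZ)), add(SZ, add(Z, Z)))
  step 1: add(add(add(SZ, mul(Z, SZ)), add(SSSZ, SSSZ)), add(SZ, add(Z, Z)))
  step 2: add(add(S(add(Z, mul(Z, SZ))), add(SSSZ, SSSZ)), add(SZ, add(Z, Z)))
  step 3: add(S(add(add(Z, mul(Z, SZ)), add(SSSZ, SSSZ))), add(SZ, add(Z, Z)))
  step 4: S(add(add(add(Z, mul(Z, SZ)), add(SSSZ, SSSZ)), add(SZ, add(Z, Z))))
  step 5: S(add(add(mul(Z, SZ), add(SSSZ, SSSZ)), add(SZ, add(Z, Z))))
  step 6: S(add(add(Z, add(SSSZ, SSSZ)), add(SZ, add(Z, Z))))
  step 7: S(add(add(SSSZ, SSSZ), add(SZ, add(Z, Z))))
  step 8: S(add(S(add(SSZ, SSSZ)), add(SZ, add(Z, Z))))
  step 9: S(S(add(add(SSZ, SSSZ), add(SZ, add(Z, Z)))))
  step 10: S(S(add(S(add(SZ, SSSZ)), add(SZ, add(Z, Z)))))
  step 11: S(S(S(add(add(SZ, SSSZ), add(SZ, add(Z, Z))))))
  step 12: S(S(S(add(S(add(Z, SSSZ)), add(SZ, add(Z, Z))))))
  step 13: S(S(S(S(add(add(Z, SSSZ), add(SZ, add(Z, Z)))))))
  step 14: S(S(S(S(add(SSSZ, add(SZ, add(Z, Z)))))))
  step 15: S(S(S(S(S(add(SSZ, add(SZ, add(Z, Z))))))))
  step 16: S(S(S(S(S(S(add(SZ, add(SZ, add(Z, Z)))))))))
  step 17: S(S(S(S(S(S(S(add(Z, add(SZ, add(Z, Z))))))))))
  step 18: S(S(S(S(S(S(S(add(SZ, add(Z, Z)))))))))
  step 19: S(S(S(S(S(S(S(S(add(Z, add(Z, Z))))))))))
  step 20: S(S(S(S(S(S(S(S(add(Z, Z)))))))))
  step 21: S^8(Z)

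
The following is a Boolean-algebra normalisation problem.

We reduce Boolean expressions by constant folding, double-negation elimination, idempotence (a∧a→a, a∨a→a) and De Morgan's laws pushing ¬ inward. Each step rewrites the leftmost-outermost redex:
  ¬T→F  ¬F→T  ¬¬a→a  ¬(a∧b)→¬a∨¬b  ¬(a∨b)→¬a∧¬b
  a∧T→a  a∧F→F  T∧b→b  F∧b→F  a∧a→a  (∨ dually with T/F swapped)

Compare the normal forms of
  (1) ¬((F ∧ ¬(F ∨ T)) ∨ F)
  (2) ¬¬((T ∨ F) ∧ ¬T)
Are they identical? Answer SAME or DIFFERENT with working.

Answer: DIFFERENT — A ⇓ T, B ⇓ F

Reduction:
Term A:
  start: ¬((F ∧ ¬(F ∨ T)) ∨ F)
  [1] ¬(F ∧ ¬(F ∨ T)) ∧ ¬F
  [2] (¬F ∨ ¬¬(F ∨ T)) ∧ ¬F
  [3] (T ∨ ¬¬(F ∨ T)) ∧ ¬F
  [4] T ∧ ¬F
  [5] ¬F
  [6] T

Term B:
  start: ¬¬((T ∨ F) ∧ ¬T)
  [1] (T ∨ F) ∧ ¬T
  [2] T ∧ ¬T
  [3] ¬T
  [4] F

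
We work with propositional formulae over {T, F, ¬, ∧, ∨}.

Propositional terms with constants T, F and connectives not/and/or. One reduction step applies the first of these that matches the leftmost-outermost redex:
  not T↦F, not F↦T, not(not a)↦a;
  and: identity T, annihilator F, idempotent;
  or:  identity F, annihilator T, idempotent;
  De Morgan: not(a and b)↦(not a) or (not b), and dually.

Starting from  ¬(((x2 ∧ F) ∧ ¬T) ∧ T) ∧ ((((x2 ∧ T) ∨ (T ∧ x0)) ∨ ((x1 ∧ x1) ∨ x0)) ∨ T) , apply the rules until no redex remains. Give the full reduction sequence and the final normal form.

  start: ¬(((x2 ∧ F) ∧ ¬T) ∧ T) ∧ ((((x2 ∧ T) ∨ (T ∧ x0)) ∨ ((x1 ∧ x1) ∨ x0)) ∨ T)
  →1  (¬((x2 ∧ F) ∧ ¬T) ∨ ¬T) ∧ ((((x2 ∧ T) ∨ (T ∧ x0)) ∨ ((x1 ∧ x1) ∨ x0)) ∨ T)
  →2  ((¬(x2 ∧ F) ∨ ¬¬T) ∨ ¬T) ∧ ((((x2 ∧ T) ∨ (T ∧ x0)) ∨ ((x1 ∧ x1) ∨ x0)) ∨ T)
  →3  (((¬x2 ∨ ¬F) ∨ ¬¬T) ∨ ¬T) ∧ ((((x2 ∧ T) ∨ (T ∧ x0)) ∨ ((x1 ∧ x1) ∨ x0)) ∨ T)
  →4  (((¬x2 ∨ T) ∨ ¬¬T) ∨ ¬T) ∧ ((((x2 ∧ T) ∨ (T ∧ x0)) ∨ ((x1 ∧ x1) ∨ x0)) ∨ T)
  →5  ((T ∨ ¬¬T) ∨ ¬T) ∧ ((((x2 ∧ T) ∨ (T ∧ x0)) ∨ ((x1 ∧ x1) ∨ x0)) ∨ T)
  →6  (T ∨ ¬T) ∧ ((((x2 ∧ T) ∨ (T ∧ x0)) ∨ ((x1 ∧ x1) ∨ x0)) ∨ T)
  →7  T ∧ ((((x2 ∧ T) ∨ (T ∧ x0)) ∨ ((x1 ∧ x1) ∨ x0)) ∨ T)
  →8  (((x2 ∧ T) ∨ (T ∧ x0)) ∨ ((x1 ∧ x1) ∨ x0)) ∨ T
  →9  T

Answer: normal form = T  (in 9 steps)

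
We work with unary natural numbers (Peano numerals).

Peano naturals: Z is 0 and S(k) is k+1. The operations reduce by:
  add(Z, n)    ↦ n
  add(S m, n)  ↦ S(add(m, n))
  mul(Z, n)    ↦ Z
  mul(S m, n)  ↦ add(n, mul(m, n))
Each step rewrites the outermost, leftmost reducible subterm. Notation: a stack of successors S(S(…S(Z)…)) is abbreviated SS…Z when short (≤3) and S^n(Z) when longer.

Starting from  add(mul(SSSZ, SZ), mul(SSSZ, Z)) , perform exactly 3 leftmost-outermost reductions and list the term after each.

  start: add(mul(SSSZ, SZ), mul(SSSZ, Z))
  →1  add(add(SZ, mul(SSZ, SZ)), mul(SSSZ, Z))
  →2  add(S(add(Z, mul(SSZ, SZ))), mul(SSSZ, Z))
  →3  S(add(add(Z, mul(SSZ, SZ)), mul(SSSZ, Z)))

Answer: after 3 steps: S(add(add(Z, mul(SSZ, SZ)), mul(SSSZ, Z)))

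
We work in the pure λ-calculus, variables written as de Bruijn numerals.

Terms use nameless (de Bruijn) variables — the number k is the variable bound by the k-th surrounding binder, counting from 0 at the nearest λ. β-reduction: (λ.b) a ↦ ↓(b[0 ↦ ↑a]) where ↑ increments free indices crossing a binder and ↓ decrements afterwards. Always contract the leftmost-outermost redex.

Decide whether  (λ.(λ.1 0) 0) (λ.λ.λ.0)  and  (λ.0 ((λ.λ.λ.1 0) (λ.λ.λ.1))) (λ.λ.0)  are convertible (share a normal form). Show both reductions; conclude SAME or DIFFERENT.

Answer: DIFFERENT — A ⇓ λ.λ.0, B ⇓ λ.0

Derivation:
Term A:
  start: (λ.(λ.1 0) 0) (λ.λ.λ.0)
  step 1: (λ.(λ.λ.λ.0) 0) (λ.λ.λ.0)
  step 2: (λ.λ.λ.0) (λ.λ.λ.0)
  step 3: λ.λ.0

Term B:
  start: (λ.0 ((λ.λ.λ.1 0) (λ.λ.λ.1))) (λ.λ.0)
  step 1: (λ.λ.0) ((λ.λ.λ.1 0) (λ.λ.λ.1))
  step 2: λ.0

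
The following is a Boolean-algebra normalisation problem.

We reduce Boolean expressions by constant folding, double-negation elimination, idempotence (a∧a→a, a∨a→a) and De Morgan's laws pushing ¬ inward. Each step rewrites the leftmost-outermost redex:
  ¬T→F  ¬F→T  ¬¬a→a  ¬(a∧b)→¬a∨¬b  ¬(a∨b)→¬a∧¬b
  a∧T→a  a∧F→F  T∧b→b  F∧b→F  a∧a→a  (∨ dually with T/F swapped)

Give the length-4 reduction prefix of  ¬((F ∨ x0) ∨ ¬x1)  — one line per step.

  start: ¬((F ∨ x0) ∨ ¬x1)
  [1] ¬(F ∨ x0) ∧ ¬¬x1
  [2] (¬F ∧ ¬x0) ∧ ¬¬x1
  [3] (T ∧ ¬x0) ∧ ¬¬x1
  [4] ¬x0 ∧ ¬¬x1

Answer: after 4 steps: ¬x0 ∧ ¬¬x1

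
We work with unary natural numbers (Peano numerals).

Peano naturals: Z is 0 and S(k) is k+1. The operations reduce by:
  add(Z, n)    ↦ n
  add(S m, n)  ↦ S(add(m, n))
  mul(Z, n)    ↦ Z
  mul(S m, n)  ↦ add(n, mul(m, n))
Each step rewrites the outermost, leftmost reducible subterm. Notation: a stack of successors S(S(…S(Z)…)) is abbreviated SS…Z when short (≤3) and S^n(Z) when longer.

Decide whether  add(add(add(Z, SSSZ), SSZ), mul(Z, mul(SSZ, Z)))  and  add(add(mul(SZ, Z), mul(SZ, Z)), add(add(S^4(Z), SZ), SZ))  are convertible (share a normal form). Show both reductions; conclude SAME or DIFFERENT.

Term A:
  start: add(add(add(Z, SSSZ), SSZ), mul(Z, mul(SSZ, Z)))
  step 1: add(add(SSSZ, SSZ), mul(Z, mul(SSZ, Z)))
  step 2: add(S(add(SSZ, SSZ)), mul(Z, mul(SSZ, Z)))
  step 3: S(add(add(SSZ, SSZ), mul(Z, mul(SSZ, Z))))
  step 4: S(add(S(add(SZ, SSZ)), mul(Z, mul(SSZ, Z))))
  step 5: S(S(add(add(SZ, SSZ), mul(Z, mul(SSZ, Z)))))
  step 6: S(S(add(S(add(Z, SSZ)), mul(Z, mul(SSZ, Z)))))
  step 7: S(S(S(add(add(Z, SSZ), mul(Z, mul(SSZ, Z))))))
  step 8: S(S(S(add(SSZ, mul(Z, mul(SSZ, Z))))))
  step 9: S(S(S(S(add(SZ, mul(Z, mul(SSZ, Z)))))))
  step 10: S(S(S(S(S(add(Z, mul(Z, mul(SSZ, Z))))))))
  step 11: S(S(S(S(S(mul(Z, mul(SSZ, Z)))))))
  step 12: S^5(Z)

Term B:
  start: add(add(mul(SZ, Z), mul(SZ, Z)), add(add(S^4(Z), SZ), SZ))
  step 1: add(add(add(Z, mul(Z, Z)), mul(SZ, Z)), add(add(S^4(Z), SZ), SZ))
  step 2: add(add(mul(Z, Z), mul(SZ, Z)), add(add(S^4(Z), SZ), SZ))
  step 3: add(add(Z, mul(SZ, Z)), add(add(S^4(Z), SZ), SZ))
  step 4: add(mul(SZ, Z), add(add(S^4(Z), SZ), SZ))
  step 5: add(add(Z, mul(Z, Z)), add(add(S^4(Z), SZ), SZ))
  step 6: add(mul(Z, Z), add(add(S^4(Z), SZ), SZ))
  step 7: add(Z, add(add(S^4(Z), SZ), SZ))
  step 8: add(add(S^4(Z), SZ), SZ)
  step 9: add(S(add(SSSZ, SZ)), SZ)
  step 10: S(add(add(SSSZ, SZ), SZ))
  step 11: S(add(S(add(SSZ, SZ)), SZ))
  step 12: S(S(add(add(SSZ, SZ), SZ)))
  step 13: S(S(add(S(add(SZ, SZ)), SZ)))
  step 14: S(S(S(add(add(SZ, SZ), SZ))))
  step 15: S(S(S(add(S(add(Z, SZ)), SZ))))
  step 16: S(S(S(S(add(add(Z, SZ), SZ)))))
  step 17: S(S(S(S(add(SZ, SZ)))))
  step 18: S(S(S(S(S(add(Z, SZ))))))
  step 19: S^6(Z)

Answer: DIFFERENT — A ⇓ S^5(Z), B ⇓ S^6(Z)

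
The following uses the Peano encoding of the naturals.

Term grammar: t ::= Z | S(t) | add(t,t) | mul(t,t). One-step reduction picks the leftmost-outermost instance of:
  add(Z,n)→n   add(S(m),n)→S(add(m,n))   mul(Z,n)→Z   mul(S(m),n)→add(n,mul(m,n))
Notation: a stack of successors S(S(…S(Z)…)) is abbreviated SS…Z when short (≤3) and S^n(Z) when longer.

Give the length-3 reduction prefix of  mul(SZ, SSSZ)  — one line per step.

  start: mul(SZ, SSSZ)
  [1] add(SSSZ, mul(Z, SSSZ))
  [2] S(add(SSZ, mul(Z, SSSZ)))
  [3] S(S(add(SZ, mul(Z, SSSZ))))

Answer: after 3 steps: S(S(add(SZ, mul(Z, SSSZ))))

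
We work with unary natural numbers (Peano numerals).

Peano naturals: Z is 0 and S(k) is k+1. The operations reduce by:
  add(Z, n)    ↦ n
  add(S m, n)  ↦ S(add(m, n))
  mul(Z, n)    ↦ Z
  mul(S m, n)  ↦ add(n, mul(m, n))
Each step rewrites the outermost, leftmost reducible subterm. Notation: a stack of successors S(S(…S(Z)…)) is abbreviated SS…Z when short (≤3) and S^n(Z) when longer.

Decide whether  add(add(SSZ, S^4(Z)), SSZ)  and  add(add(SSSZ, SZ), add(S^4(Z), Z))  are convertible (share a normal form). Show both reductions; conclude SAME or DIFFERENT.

Answer: SAME — A ⇓ S^8(Z), B ⇓ S^8(Z)

Reduction:
Term A:
  start: add(add(SSZ, S^4(Z)), SSZ)
  →1  add(S(add(SZ, S^4(Z))), SSZ)
  →2  S(add(add(SZ, S^4(Z)), SSZ))
  →3  S(add(S(add(Z, S^4(Z))), SSZ))
  →4  S(S(add(add(Z, S^4(Z)), SSZ)))
  →5  S(S(add(S^4(Z), SSZ)))
  →6  S(S(S(add(SSSZ, SSZ))))
  →7  S(S(S(S(add(SSZ, SSZ)))))
  →8  S(S(S(S(S(add(SZ, SSZ))))))
  →9  S(S(S(S(S(S(add(Z, SSZ)))))))
  →10  S^8(Z)

Term B:
  start: add(add(SSSZ, SZ), add(S^4(Z), Z))
  →1  add(S(add(SSZ, SZ)), add(S^4(Z), Z))
  →2  S(add(add(SSZ, SZ), add(S^4(Z), Z)))
  →3  S(add(S(add(SZ, SZ)), add(S^4(Z), Z)))
  →4  S(S(add(add(SZ, SZ), add(S^4(Z), Z))))
  →5  S(S(add(S(add(Z, SZ)), add(S^4(Z), Z))))
  →6  S(S(S(add(add(Z, SZ), add(S^4(Z), Z)))))
  →7  S(S(S(add(SZ, add(S^4(Z), Z)))))
  →8  S(S(S(S(add(Z, add(S^4(Z), Z))))))
  →9  S(S(S(S(add(S^4(Z), Z)))))
  →10  S(S(S(S(S(add(SSSZ, Z))))))
  →11  S(S(S(S(S(S(add(SSZ, Z)))))))
  →12  S(S(S(S(S(S(S(add(SZ, Z))))))))
  →13  S(S(S(S(S(S(S(S(add(Z, Z)))))))))
  →14  S^8(Z)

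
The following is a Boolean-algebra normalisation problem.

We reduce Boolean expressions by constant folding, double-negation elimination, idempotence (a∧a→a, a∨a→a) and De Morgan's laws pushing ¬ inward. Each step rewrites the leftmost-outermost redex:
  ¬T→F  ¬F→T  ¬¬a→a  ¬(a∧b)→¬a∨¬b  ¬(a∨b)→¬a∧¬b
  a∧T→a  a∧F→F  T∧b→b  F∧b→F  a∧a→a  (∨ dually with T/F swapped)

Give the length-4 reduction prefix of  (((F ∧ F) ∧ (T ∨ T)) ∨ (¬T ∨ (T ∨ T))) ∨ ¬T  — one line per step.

Answer: after 4 steps: (F ∨ (T ∨ T)) ∨ ¬T

Working:
  start: (((F ∧ F) ∧ (T ∨ T)) ∨ (¬T ∨ (T ∨ T))) ∨ ¬T
  step 1: ((F ∧ (T ∨ T)) ∨ (¬T ∨ (T ∨ T))) ∨ ¬T
  step 2: (F ∨ (¬T ∨ (T ∨ T))) ∨ ¬T
  step 3: (¬T ∨ (T ∨ T)) ∨ ¬T
  step 4: (F ∨ (T ∨ T)) ∨ ¬T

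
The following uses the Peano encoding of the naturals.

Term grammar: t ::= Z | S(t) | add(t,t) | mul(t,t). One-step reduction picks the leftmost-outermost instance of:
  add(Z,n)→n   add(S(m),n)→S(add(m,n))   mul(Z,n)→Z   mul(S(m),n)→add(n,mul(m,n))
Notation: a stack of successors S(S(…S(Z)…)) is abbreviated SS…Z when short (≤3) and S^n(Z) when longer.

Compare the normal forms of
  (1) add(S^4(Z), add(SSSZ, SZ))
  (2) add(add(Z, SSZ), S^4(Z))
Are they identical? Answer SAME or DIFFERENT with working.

Answer: DIFFERENT — A ⇓ S^8(Z), B ⇓ S^6(Z)

Derivation:
Term A:
  start: add(S^4(Z), add(SSSZ, SZ))
  step 1: S(add(SSSZ, add(SSSZ, SZ)))
  step 2: S(S(add(SSZ, add(SSSZ, SZ))))
  step 3: S(S(S(add(SZ, add(SSSZ, SZ)))))
  step 4: S(S(S(S(add(Z, add(SSSZ, SZ))))))
  step 5: S(S(S(S(add(SSSZ, SZ)))))
  step 6: S(S(S(S(S(add(SSZ, SZ))))))
  step 7: S(S(S(S(S(S(add(SZ, SZ)))))))
  step 8: S(S(S(S(S(S(S(add(Z, SZ))))))))
  step 9: S^8(Z)

Term B:
  start: add(add(Z, SSZ), S^4(Z))
  step 1: add(SSZ, S^4(Z))
  step 2: S(add(SZ, S^4(Z)))
  step 3: S(S(add(Z, S^4(Z))))
  step 4: S^6(Z)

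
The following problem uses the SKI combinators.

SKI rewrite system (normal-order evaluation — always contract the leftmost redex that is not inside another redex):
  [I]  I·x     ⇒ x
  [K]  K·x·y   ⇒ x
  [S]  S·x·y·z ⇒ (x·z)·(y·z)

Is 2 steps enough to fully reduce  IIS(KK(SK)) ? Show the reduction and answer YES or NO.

Answer: NO — after 2 steps the term is S(KK(SK)), not yet normal

Reduction:
  start: IIS(KK(SK))
  step 1: IS(KK(SK))
  step 2: S(KK(SK))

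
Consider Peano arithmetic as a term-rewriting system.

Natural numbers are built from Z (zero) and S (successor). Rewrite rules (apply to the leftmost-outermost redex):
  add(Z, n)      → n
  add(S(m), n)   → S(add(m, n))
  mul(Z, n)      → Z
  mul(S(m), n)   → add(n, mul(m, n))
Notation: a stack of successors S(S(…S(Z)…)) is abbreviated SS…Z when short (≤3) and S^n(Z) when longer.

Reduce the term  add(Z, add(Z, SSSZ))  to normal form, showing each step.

  start: add(Z, add(Z, SSSZ))
  [1] add(Z, SSSZ)
  [2] SSSZ

Answer: normal form = SSSZ  (in 2 steps)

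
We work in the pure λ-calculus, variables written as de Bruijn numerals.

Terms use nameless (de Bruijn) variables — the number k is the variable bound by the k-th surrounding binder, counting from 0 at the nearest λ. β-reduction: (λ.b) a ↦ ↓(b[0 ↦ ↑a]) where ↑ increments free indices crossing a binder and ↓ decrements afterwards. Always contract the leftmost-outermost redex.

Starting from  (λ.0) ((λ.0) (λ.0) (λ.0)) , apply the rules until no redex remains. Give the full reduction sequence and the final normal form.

  start: (λ.0) ((λ.0) (λ.0) (λ.0))
  step 1: (λ.0) (λ.0) (λ.0)
  step 2: (λ.0) (λ.0)
  step 3: λ.0

Answer: normal form = λ.0  (in 3 steps)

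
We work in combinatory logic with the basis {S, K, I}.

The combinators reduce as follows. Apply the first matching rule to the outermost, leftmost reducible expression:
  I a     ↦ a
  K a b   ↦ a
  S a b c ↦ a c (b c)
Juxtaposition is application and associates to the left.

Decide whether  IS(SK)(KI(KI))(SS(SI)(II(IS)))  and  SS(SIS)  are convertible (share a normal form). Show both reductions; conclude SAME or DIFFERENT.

Term A:
  start: IS(SK)(KI(KI))(SS(SI)(II(IS)))
  step 1: S(SK)(KI(KI))(SS(SI)(II(IS)))
  step 2: SK(SS(SI)(II(IS)))(KI(KI)(SS(SI)(II(IS))))
  step 3: K(KI(KI)(SS(SI)(II(IS))))(SS(SI)(II(IS))(KI(KI)(SS(SI)(II(IS)))))
  step 4: KI(KI)(SS(SI)(II(IS)))
  step 5: I(SS(SI)(II(IS)))
  step 6: SS(SI)(II(IS))
  step 7: S(II(IS))(SI(II(IS)))
  step 8: S(I(IS))(SI(II(IS)))
  step 9: S(IS)(SI(II(IS)))
  step 10: SS(SI(II(IS)))
  step 11: SS(SI(I(IS)))
  step 12: SS(SI(IS))
  step 13: SS(SIS)

Term B:
  start: SS(SIS)

Answer: SAME — A ⇓ SS(SIS), B ⇓ SS(SIS)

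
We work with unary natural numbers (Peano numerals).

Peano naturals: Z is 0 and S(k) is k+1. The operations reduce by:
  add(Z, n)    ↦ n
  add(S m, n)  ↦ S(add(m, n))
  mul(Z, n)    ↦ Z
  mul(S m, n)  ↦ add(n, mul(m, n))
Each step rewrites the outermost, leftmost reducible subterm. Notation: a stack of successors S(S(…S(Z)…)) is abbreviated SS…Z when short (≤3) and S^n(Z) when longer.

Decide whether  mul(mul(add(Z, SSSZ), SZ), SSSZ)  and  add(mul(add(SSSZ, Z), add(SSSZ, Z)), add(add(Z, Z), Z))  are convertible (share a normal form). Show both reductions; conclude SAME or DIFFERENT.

Term A:
  start: mul(mul(add(Z, SSSZ), SZ), SSSZ)
  step 1: mul(mul(SSSZ, SZ), SSSZ)
  step 2: mul(add(SZ, mul(SSZ, SZ)), SSSZ)
  step 3: mul(S(add(Z, mul(SSZ, SZ))), SSSZ)
  step 4: add(SSSZ, mul(add(Z, mul(SSZ, SZ)), SSSZ))
  step 5: S(add(SSZ, mul(add(Z, mul(SSZ, SZ)), SSSZ)))
  step 6: S(S(add(SZ, mul(add(Z, mul(SSZ, SZ)), SSSZ))))
  step 7: S(S(S(add(Z, mul(add(Z, mul(SSZ, SZ)), SSSZ)))))
  step 8: S(S(S(mul(add(Z, mul(SSZ, SZ)), SSSZ))))
  step 9: S(S(S(mul(mul(SSZ, SZ), SSSZ))))
  step 10: S(S(S(mul(add(SZ, mul(SZ, SZ)), SSSZ))))
  step 11: S(S(S(mul(S(add(Z, mul(SZ, SZ))), SSSZ))))
  step 12: S(S(S(add(SSSZ, mul(add(Z, mul(SZ, SZ)), SSSZ)))))
  step 13: S(S(S(S(add(SSZ, mul(add(Z, mul(SZ, SZ)), SSSZ))))))
  step 14: S(S(S(S(S(add(SZ, mul(add(Z, mul(SZ, SZ)), SSSZ)))))))
  step 15: S(S(S(S(S(S(add(Z, mul(add(Z, mul(SZ, SZ)), SSSZ))))))))
  step 16: S(S(S(S(S(S(mul(add(Z, mul(SZ, SZ)), SSSZ)))))))
  step 17: S(S(S(S(S(S(mul(mul(SZ, SZ), SSSZ)))))))
  step 18: S(S(S(S(S(S(mul(add(SZ, mul(Z, SZ)), SSSZ)))))))
  step 19: S(S(S(S(S(S(mul(S(add(Z, mul(Z, SZ))), SSSZ)))))))
  step 20: S(S(S(S(S(S(add(SSSZ, mul(add(Z, mul(Z, SZ)), SSSZ))))))))
  step 21: S(S(S(S(S(S(S(add(SSZ, mul(add(Z, mul(Z, SZ)), SSSZ)))))))))
  step 22: S(S(S(S(S(S(S(S(add(SZ, mul(add(Z, mul(Z, SZ)), SSSZ))))))))))
  step 23: S(S(S(S(S(S(S(S(S(add(Z, mul(add(Z, mul(Z, SZ)), SSSZ)))))))))))
  step 24: S(S(S(S(S(S(S(S(S(mul(add(Z, mul(Z, SZ)), SSSZ))))))))))
  step 25: S(S(S(S(S(S(S(S(S(mul(mul(Z, SZ), SSSZ))))))))))
  step 26: S(S(S(S(S(S(S(S(S(mul(Z, SSSZ))))))))))
  step 27: S^9(Z)

Term B:
  start: add(mul(add(SSSZ, Z), add(SSSZ, Z)), add(add(Z, Z), Z))
  step 1: add(mul(S(add(SSZ, Z)), add(SSSZ, Z)), add(add(Z, Z), Z))
  step 2: add(add(add(SSSZ, Z), mul(add(SSZ, Z), add(SSSZ, Z))), add(add(Z, Z), Z))
  step 3: add(add(S(add(SSZ, Z)), mul(add(SSZ, Z), add(SSSZ, Z))), add(add(Z, Z), Z))
  step 4: add(S(add(add(SSZ, Z), mul(add(SSZ, Z), add(SSSZ, Z)))), add(add(Z, Z), Z))
  step 5: S(add(add(add(SSZ, Z), mul(add(SSZ, Z), add(SSSZ, Z))), add(add(Z, Z), Z)))
  step 6: S(add(add(S(add(SZ, Z)), mul(add(SSZ, Z), add(SSSZ, Z))), add(add(Z, Z), Z)))
  step 7: S(add(S(add(add(SZ, Z), mul(add(SSZ, Z), add(SSSZ, Z)))), add(add(Z, Z), Z)))
  step 8: S(S(add(add(add(SZ, Z), mul(add(SSZ, Z), add(SSSZ, Z))), add(add(Z, Z), Z))))
  step 9: S(S(add(add(S(add(Z, Z)), mul(add(SSZ, Z), add(SSSZ, Z))), add(add(Z, Z), Z))))
  step 10: S(S(add(S(add(add(Z, Z), mul(add(SSZ, Z), add(SSSZ, Z)))), add(add(Z, Z), Z))))
  step 11: S(S(S(add(add(add(Z, Z), mul(add(SSZ, Z), add(SSSZ, Z))), add(add(Z, Z), Z)))))
  step 12: S(S(S(add(add(Z, mul(add(SSZ, Z), add(SSSZ, Z))), add(add(Z, Z), Z)))))
  step 13: S(S(S(add(mul(add(SSZ, Z), add(SSSZ, Z)), add(add(Z, Z), Z)))))
  step 14: S(S(S(add(mul(S(add(SZ, Z)), add(SSSZ, Z)), add(add(Z, Z), Z)))))
  step 15: S(S(S(add(add(add(SSSZ, Z), mul(add(SZ, Z), add(SSSZ, Z))), add(add(Z, Z), Z)))))
  step 16: S(S(S(add(add(S(add(SSZ, Z)), mul(add(SZ, Z), add(SSSZ, Z))), add(add(Z, Z), Z)))))
  step 17: S(S(S(add(S(add(add(SSZ, Z), mul(add(SZ, Z), add(SSSZ, Z)))), add(add(Z, Z), Z)))))
  step 18: S(S(S(S(add(add(add(SSZ, Z), mul(add(SZ, Z), add(SSSZ, Z))), add(add(Z, Z), Z))))))
  step 19: S(S(S(S(add(add(S(add(SZ, Z)), mul(add(SZ, Z), add(SSSZ, Z))), add(add(Z, Z), Z))))))
  step 20: S(S(S(S(add(S(add(add(SZ, Z), mul(add(SZ, Z), add(SSSZ, Z)))), add(add(Z, Z), Z))))))
  step 21: S(S(S(S(S(add(add(add(SZ, Z), mul(add(SZ, Z), add(SSSZ, Z))), add(add(Z, Z), Z)))))))
  step 22: S(S(S(S(S(add(add(S(add(Z, Z)), mul(add(SZ, Z), add(SSSZ, Z))), add(add(Z, Z), Z)))))))
  step 23: S(S(S(S(S(add(S(add(add(Z, Z), mul(add(SZ, Z), add(SSSZ, Z)))), add(add(Z, Z), Z)))))))
  step 24: S(S(S(S(S(S(add(add(add(Z, Z), mul(add(SZ, Z), add(SSSZ, Z))), add(add(Z, Z), Z))))))))
  step 25: S(S(S(S(S(S(add(add(Z, mul(add(SZ, Z), add(SSSZ, Z))), add(add(Z, Z), Z))))))))
  step 26: S(S(S(S(S(S(add(mul(add(SZ, Z), add(SSSZ, Z)), add(add(Z, Z), Z))))))))
  step 27: S(S(S(S(S(S(add(mul(S(add(Z, Z)), add(SSSZ, Z)), add(add(Z, Z), Z))))))))
  step 28: S(S(S(S(S(S(add(add(add(SSSZ, Z), mul(add(Z, Z), add(SSSZ, Z))), add(add(Z, Z), Z))))))))
  step 29: S(S(S(S(S(S(add(add(S(add(SSZ, Z)), mul(add(Z, Z), add(SSSZ, Z))), add(add(Z, Z), Z))))))))
  step 30: S(S(S(S(S(S(add(S(add(add(SSZ, Z), mul(add(Z, Z), add(SSSZ, Z)))), add(add(Z, Z), Z))))))))
  step 31: S(S(S(S(S(S(S(add(add(add(SSZ, Z), mul(add(Z, Z), add(SSSZ, Z))), add(add(Z, Z), Z)))))))))
  step 32: S(S(S(S(S(S(S(add(add(S(add(SZ, Z)), mul(add(Z, Z), add(SSSZ, Z))), add(add(Z, Z), Z)))))))))
  step 33: S(S(S(S(S(S(S(add(S(add(add(SZ, Z), mul(add(Z, Z), add(SSSZ, Z)))), add(add(Z, Z), Z)))))))))
  step 34: S(S(S(S(S(S(S(S(add(add(add(SZ, Z), mul(add(Z, Z), add(SSSZ, Z))), add(add(Z, Z), Z))))))))))
  step 35: S(S(S(S(S(S(S(S(add(add(S(add(Z, Z)), mul(add(Z, Z), add(SSSZ, Z))), add(add(Z, Z), Z))))))))))
  step 36: S(S(S(S(S(S(S(S(add(S(add(add(Z, Z), mul(add(Z, Z), add(SSSZ, Z)))), add(add(Z, Z), Z))))))))))
  step 37: S(S(S(S(S(S(S(S(S(add(add(add(Z, Z), mul(add(Z, Z), add(SSSZ, Z))), add(add(Z, Z), Z)))))))))))
  step 38: S(S(S(S(S(S(S(S(S(add(add(Z, mul(add(Z, Z), add(SSSZ, Z))), add(add(Z, Z), Z)))))))))))
  step 39: S(S(S(S(S(S(S(S(S(add(mul(add(Z, Z), add(SSSZ, Z)), add(add(Z, Z), Z)))))))))))
  step 40: S(S(S(S(S(S(S(S(S(add(mul(Z, add(SSSZ, Z)), add(add(Z, Z), Z)))))))))))
  step 41: S(S(S(S(S(S(S(S(S(add(Z, add(add(Z, Z), Z)))))))))))
  step 42: S(S(S(S(S(S(S(S(S(add(add(Z, Z), Z))))))))))
  step 43: S(S(S(S(S(S(S(S(S(add(Z, Z))))))))))
  step 44: S^9(Z)

Answer: SAME — A ⇓ S^9(Z), B ⇓ S^9(Z)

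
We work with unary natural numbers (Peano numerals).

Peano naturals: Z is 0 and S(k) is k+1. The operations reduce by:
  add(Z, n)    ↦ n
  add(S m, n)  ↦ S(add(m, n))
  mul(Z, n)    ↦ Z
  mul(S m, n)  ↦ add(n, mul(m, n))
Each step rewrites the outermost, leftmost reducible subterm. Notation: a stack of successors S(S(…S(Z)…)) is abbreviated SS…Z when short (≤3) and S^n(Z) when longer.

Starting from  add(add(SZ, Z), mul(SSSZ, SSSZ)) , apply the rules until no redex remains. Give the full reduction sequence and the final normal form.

Answer: normal form = S^10(Z)  (in 20 steps)

Working:
  start: add(add(SZ, Z), mul(SSSZ, SSSZ))
  [1] add(S(add(Z, Z)), mul(SSSZ, SSSZ))
  [2] S(add(add(Z, Z), mul(SSSZ, SSSZ)))
  [3] S(add(Z, mul(SSSZ, SSSZ)))
  [4] S(mul(SSSZ, SSSZ))
  [5] S(add(SSSZ, mul(SSZ, SSSZ)))
  [6] S(S(add(SSZ, mul(SSZ, SSSZ))))
  [7] S(S(S(add(SZ, mul(SSZ, SSSZ)))))
  [8] S(S(S(S(add(Z, mul(SSZ, SSSZ))))))
  [9] S(S(S(S(mul(SSZ, SSSZ)))))
  [10] S(S(S(S(add(SSSZ, mul(SZ, SSSZ))))))
  [11] S(S(S(S(S(add(SSZ, mul(SZ, SSSZ)))))))
  [12] S(S(S(S(S(S(add(SZ, mul(SZ, SSSZ))))))))
  [13] S(S(S(S(S(S(S(add(Z, mul(SZ, SSSZ)))))))))
  [14] S(S(S(S(S(S(S(mul(SZ, SSSZ))))))))
  [15] S(S(S(S(S(S(S(add(SSSZ, mul(Z, SSSZ)))))))))
  [16] S(S(S(S(S(S(S(S(add(SSZ, mul(Z, SSSZ))))))))))
  [17] S(S(S(S(S(S(S(S(S(add(SZ, mul(Z, SSSZ)))))))))))
  [18] S(S(S(S(S(S(S(S(S(S(add(Z, mul(Z, SSSZ))))))))))))
  [19] S(S(S(S(S(S(S(S(S(S(mul(Z, SSSZ)))))))))))
  [20] S^10(Z)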